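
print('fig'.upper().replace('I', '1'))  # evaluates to F1G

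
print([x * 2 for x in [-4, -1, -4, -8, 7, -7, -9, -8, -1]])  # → [-8, -2, -8, -16, 14, -14, -18, -16, -2]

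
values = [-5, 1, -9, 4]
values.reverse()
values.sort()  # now [-9, -5, 1, 4]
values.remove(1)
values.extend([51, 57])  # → [-9, -5, 4, 51, 57]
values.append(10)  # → [-9, -5, 4, 51, 57, 10]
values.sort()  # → [-9, -5, 4, 10, 51, 57]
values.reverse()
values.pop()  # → -9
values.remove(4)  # [57, 51, 10, -5]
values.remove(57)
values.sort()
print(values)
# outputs [-5, 10, 51]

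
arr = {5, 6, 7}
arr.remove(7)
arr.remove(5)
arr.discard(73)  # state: {6}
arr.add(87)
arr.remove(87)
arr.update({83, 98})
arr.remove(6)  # {83, 98}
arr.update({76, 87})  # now {76, 83, 87, 98}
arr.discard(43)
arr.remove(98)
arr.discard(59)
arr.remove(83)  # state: {76, 87}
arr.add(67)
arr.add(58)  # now {58, 67, 76, 87}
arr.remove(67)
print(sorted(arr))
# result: [58, 76, 87]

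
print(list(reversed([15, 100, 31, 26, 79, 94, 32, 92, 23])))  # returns [23, 92, 32, 94, 79, 26, 31, 100, 15]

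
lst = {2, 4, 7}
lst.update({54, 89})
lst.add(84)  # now {2, 4, 7, 54, 84, 89}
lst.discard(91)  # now {2, 4, 7, 54, 84, 89}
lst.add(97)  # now {2, 4, 7, 54, 84, 89, 97}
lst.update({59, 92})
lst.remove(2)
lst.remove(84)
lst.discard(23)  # {4, 7, 54, 59, 89, 92, 97}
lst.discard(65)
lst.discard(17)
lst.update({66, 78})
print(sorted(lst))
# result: [4, 7, 54, 59, 66, 78, 89, 92, 97]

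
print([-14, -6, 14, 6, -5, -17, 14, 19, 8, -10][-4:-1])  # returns [14, 19, 8]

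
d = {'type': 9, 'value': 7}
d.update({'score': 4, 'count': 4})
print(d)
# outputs {'type': 9, 'value': 7, 'score': 4, 'count': 4}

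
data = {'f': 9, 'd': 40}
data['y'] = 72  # {'f': 9, 'd': 40, 'y': 72}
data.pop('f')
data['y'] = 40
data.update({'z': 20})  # {'d': 40, 'y': 40, 'z': 20}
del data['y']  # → {'d': 40, 'z': 20}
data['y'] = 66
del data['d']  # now {'z': 20, 'y': 66}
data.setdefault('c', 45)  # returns 45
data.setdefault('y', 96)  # 66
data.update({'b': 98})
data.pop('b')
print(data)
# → {'z': 20, 'y': 66, 'c': 45}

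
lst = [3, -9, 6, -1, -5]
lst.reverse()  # [-5, -1, 6, -9, 3]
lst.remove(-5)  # [-1, 6, -9, 3]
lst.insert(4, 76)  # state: [-1, 6, -9, 3, 76]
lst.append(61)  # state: [-1, 6, -9, 3, 76, 61]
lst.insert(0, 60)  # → [60, -1, 6, -9, 3, 76, 61]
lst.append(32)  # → [60, -1, 6, -9, 3, 76, 61, 32]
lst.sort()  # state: [-9, -1, 3, 6, 32, 60, 61, 76]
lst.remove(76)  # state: [-9, -1, 3, 6, 32, 60, 61]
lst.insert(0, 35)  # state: [35, -9, -1, 3, 6, 32, 60, 61]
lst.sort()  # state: [-9, -1, 3, 6, 32, 35, 60, 61]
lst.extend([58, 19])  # [-9, -1, 3, 6, 32, 35, 60, 61, 58, 19]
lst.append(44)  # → [-9, -1, 3, 6, 32, 35, 60, 61, 58, 19, 44]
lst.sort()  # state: [-9, -1, 3, 6, 19, 32, 35, 44, 58, 60, 61]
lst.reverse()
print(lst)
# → [61, 60, 58, 44, 35, 32, 19, 6, 3, -1, -9]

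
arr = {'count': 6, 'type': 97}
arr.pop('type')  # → 97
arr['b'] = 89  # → {'count': 6, 'b': 89}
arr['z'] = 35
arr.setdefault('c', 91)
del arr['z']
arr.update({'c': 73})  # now {'count': 6, 'b': 89, 'c': 73}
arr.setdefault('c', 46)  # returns 73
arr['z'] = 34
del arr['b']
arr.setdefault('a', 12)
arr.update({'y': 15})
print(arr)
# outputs {'count': 6, 'c': 73, 'z': 34, 'a': 12, 'y': 15}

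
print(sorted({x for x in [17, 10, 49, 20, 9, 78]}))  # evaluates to [9, 10, 17, 20, 49, 78]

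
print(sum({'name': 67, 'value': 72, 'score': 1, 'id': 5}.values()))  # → 145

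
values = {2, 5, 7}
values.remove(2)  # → {5, 7}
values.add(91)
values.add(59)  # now {5, 7, 59, 91}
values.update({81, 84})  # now {5, 7, 59, 81, 84, 91}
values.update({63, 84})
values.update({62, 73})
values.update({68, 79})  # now {5, 7, 59, 62, 63, 68, 73, 79, 81, 84, 91}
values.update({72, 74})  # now {5, 7, 59, 62, 63, 68, 72, 73, 74, 79, 81, 84, 91}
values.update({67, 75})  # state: {5, 7, 59, 62, 63, 67, 68, 72, 73, 74, 75, 79, 81, 84, 91}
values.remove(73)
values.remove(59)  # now {5, 7, 62, 63, 67, 68, 72, 74, 75, 79, 81, 84, 91}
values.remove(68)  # {5, 7, 62, 63, 67, 72, 74, 75, 79, 81, 84, 91}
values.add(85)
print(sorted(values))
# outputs [5, 7, 62, 63, 67, 72, 74, 75, 79, 81, 84, 85, 91]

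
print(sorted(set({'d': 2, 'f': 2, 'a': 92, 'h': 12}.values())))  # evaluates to [2, 12, 92]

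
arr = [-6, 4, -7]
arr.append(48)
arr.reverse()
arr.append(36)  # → [48, -7, 4, -6, 36]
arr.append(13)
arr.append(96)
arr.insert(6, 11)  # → [48, -7, 4, -6, 36, 13, 11, 96]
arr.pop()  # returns 96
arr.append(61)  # [48, -7, 4, -6, 36, 13, 11, 61]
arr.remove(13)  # [48, -7, 4, -6, 36, 11, 61]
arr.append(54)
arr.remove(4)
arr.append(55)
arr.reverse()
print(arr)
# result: [55, 54, 61, 11, 36, -6, -7, 48]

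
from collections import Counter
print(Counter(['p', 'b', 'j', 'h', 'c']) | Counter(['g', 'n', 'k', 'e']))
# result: Counter({'p': 1, 'b': 1, 'j': 1, 'h': 1, 'c': 1, 'g': 1, 'n': 1, 'k': 1, 'e': 1})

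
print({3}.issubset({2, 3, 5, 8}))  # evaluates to True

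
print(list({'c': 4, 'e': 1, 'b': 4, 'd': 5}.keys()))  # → ['c', 'e', 'b', 'd']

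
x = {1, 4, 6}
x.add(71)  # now {1, 4, 6, 71}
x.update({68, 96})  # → {1, 4, 6, 68, 71, 96}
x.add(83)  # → {1, 4, 6, 68, 71, 83, 96}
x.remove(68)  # {1, 4, 6, 71, 83, 96}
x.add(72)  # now {1, 4, 6, 71, 72, 83, 96}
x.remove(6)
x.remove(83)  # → {1, 4, 71, 72, 96}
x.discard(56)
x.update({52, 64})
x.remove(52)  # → {1, 4, 64, 71, 72, 96}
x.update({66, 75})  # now {1, 4, 64, 66, 71, 72, 75, 96}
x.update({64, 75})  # {1, 4, 64, 66, 71, 72, 75, 96}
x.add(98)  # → {1, 4, 64, 66, 71, 72, 75, 96, 98}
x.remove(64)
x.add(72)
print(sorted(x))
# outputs [1, 4, 66, 71, 72, 75, 96, 98]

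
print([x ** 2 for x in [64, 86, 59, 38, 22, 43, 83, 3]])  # [4096, 7396, 3481, 1444, 484, 1849, 6889, 9]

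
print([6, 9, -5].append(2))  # None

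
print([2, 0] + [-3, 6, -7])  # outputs [2, 0, -3, 6, -7]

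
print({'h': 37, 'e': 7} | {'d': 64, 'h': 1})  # {'h': 1, 'e': 7, 'd': 64}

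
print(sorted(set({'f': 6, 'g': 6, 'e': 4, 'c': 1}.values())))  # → [1, 4, 6]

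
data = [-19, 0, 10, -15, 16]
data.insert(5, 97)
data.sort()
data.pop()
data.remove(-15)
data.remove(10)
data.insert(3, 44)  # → [-19, 0, 16, 44]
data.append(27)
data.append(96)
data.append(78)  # [-19, 0, 16, 44, 27, 96, 78]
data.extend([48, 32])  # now [-19, 0, 16, 44, 27, 96, 78, 48, 32]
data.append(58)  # [-19, 0, 16, 44, 27, 96, 78, 48, 32, 58]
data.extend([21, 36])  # [-19, 0, 16, 44, 27, 96, 78, 48, 32, 58, 21, 36]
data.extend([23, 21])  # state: [-19, 0, 16, 44, 27, 96, 78, 48, 32, 58, 21, 36, 23, 21]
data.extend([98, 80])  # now [-19, 0, 16, 44, 27, 96, 78, 48, 32, 58, 21, 36, 23, 21, 98, 80]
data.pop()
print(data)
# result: [-19, 0, 16, 44, 27, 96, 78, 48, 32, 58, 21, 36, 23, 21, 98]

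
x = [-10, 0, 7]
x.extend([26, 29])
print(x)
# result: [-10, 0, 7, 26, 29]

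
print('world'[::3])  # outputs wl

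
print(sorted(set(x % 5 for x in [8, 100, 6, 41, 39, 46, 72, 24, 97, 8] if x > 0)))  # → [0, 1, 2, 3, 4]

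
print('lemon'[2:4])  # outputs mo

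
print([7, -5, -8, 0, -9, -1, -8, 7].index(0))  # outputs 3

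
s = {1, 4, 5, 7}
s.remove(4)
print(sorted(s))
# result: [1, 5, 7]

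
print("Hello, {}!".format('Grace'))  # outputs Hello, Grace!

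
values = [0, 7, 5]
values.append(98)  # [0, 7, 5, 98]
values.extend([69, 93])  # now [0, 7, 5, 98, 69, 93]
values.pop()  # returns 93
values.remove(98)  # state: [0, 7, 5, 69]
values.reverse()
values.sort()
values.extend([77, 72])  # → [0, 5, 7, 69, 77, 72]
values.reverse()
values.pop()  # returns 0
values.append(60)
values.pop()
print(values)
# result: [72, 77, 69, 7, 5]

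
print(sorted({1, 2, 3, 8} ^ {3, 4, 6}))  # [1, 2, 4, 6, 8]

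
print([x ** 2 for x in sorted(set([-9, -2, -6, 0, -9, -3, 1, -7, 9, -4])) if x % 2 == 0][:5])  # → [36, 16, 4, 0]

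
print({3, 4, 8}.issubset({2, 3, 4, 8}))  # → True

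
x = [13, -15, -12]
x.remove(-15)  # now [13, -12]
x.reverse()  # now [-12, 13]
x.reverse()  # [13, -12]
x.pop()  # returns -12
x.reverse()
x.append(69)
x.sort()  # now [13, 69]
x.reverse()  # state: [69, 13]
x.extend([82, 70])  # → [69, 13, 82, 70]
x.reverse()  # [70, 82, 13, 69]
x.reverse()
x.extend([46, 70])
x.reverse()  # [70, 46, 70, 82, 13, 69]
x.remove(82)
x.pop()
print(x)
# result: [70, 46, 70, 13]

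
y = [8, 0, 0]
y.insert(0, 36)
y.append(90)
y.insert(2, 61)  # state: [36, 8, 61, 0, 0, 90]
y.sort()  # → [0, 0, 8, 36, 61, 90]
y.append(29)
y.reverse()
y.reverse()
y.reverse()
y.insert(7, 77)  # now [29, 90, 61, 36, 8, 0, 0, 77]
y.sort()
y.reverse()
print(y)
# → [90, 77, 61, 36, 29, 8, 0, 0]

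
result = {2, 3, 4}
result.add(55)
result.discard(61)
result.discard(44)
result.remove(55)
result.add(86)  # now {2, 3, 4, 86}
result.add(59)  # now {2, 3, 4, 59, 86}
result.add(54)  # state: {2, 3, 4, 54, 59, 86}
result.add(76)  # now {2, 3, 4, 54, 59, 76, 86}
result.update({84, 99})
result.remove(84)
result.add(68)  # {2, 3, 4, 54, 59, 68, 76, 86, 99}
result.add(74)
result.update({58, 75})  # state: {2, 3, 4, 54, 58, 59, 68, 74, 75, 76, 86, 99}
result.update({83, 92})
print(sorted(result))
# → [2, 3, 4, 54, 58, 59, 68, 74, 75, 76, 83, 86, 92, 99]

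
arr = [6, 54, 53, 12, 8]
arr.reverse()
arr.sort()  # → [6, 8, 12, 53, 54]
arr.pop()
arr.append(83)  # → [6, 8, 12, 53, 83]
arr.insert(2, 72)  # [6, 8, 72, 12, 53, 83]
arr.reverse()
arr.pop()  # 6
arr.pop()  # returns 8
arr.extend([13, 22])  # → [83, 53, 12, 72, 13, 22]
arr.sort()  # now [12, 13, 22, 53, 72, 83]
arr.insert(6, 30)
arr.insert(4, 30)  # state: [12, 13, 22, 53, 30, 72, 83, 30]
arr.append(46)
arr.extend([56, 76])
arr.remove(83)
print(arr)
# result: [12, 13, 22, 53, 30, 72, 30, 46, 56, 76]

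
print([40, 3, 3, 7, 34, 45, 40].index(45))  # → 5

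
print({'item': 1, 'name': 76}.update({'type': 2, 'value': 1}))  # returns None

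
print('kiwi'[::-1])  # iwik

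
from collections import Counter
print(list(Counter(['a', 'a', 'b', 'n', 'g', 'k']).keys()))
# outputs ['a', 'b', 'n', 'g', 'k']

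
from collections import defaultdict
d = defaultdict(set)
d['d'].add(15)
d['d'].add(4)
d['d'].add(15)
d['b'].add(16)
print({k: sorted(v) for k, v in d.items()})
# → {'d': [4, 15], 'b': [16]}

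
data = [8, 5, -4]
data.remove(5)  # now [8, -4]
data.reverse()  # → [-4, 8]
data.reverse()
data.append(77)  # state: [8, -4, 77]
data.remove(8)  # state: [-4, 77]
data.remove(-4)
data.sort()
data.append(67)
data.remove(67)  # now [77]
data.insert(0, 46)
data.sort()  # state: [46, 77]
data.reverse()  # [77, 46]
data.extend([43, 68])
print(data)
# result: [77, 46, 43, 68]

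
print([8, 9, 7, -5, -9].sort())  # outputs None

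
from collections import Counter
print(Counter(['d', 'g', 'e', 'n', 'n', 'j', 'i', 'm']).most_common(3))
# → [('n', 2), ('d', 1), ('g', 1)]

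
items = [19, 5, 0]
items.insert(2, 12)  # [19, 5, 12, 0]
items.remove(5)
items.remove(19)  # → [12, 0]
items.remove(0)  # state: [12]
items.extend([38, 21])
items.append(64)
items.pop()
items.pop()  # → 21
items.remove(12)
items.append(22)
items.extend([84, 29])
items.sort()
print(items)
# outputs [22, 29, 38, 84]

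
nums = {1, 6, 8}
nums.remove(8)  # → {1, 6}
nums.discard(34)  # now {1, 6}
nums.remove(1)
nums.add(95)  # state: {6, 95}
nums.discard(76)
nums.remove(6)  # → {95}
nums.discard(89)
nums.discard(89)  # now {95}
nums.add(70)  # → {70, 95}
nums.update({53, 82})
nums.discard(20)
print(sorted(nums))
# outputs [53, 70, 82, 95]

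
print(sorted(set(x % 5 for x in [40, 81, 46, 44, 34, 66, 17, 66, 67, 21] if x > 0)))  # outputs [0, 1, 2, 4]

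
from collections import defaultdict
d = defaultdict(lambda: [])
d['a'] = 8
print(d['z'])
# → []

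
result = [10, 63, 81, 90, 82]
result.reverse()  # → [82, 90, 81, 63, 10]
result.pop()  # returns 10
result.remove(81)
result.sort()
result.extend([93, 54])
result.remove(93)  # [63, 82, 90, 54]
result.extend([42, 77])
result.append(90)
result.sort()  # [42, 54, 63, 77, 82, 90, 90]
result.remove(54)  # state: [42, 63, 77, 82, 90, 90]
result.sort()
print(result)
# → [42, 63, 77, 82, 90, 90]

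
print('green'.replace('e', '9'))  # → gr99n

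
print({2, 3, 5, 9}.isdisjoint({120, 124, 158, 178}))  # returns True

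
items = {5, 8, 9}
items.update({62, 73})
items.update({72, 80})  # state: {5, 8, 9, 62, 72, 73, 80}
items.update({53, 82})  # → {5, 8, 9, 53, 62, 72, 73, 80, 82}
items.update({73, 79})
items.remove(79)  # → {5, 8, 9, 53, 62, 72, 73, 80, 82}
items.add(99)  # {5, 8, 9, 53, 62, 72, 73, 80, 82, 99}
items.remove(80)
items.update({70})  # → {5, 8, 9, 53, 62, 70, 72, 73, 82, 99}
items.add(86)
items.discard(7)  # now {5, 8, 9, 53, 62, 70, 72, 73, 82, 86, 99}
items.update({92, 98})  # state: {5, 8, 9, 53, 62, 70, 72, 73, 82, 86, 92, 98, 99}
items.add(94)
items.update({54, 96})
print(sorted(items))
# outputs [5, 8, 9, 53, 54, 62, 70, 72, 73, 82, 86, 92, 94, 96, 98, 99]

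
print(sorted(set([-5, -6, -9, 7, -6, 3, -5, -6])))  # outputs [-9, -6, -5, 3, 7]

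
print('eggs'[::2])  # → eg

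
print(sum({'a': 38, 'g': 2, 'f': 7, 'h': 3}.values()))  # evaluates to 50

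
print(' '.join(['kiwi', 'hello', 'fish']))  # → kiwi hello fish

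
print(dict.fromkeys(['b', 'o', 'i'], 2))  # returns {'b': 2, 'o': 2, 'i': 2}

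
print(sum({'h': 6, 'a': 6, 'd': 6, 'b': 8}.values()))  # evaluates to 26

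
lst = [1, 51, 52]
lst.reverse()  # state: [52, 51, 1]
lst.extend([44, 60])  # [52, 51, 1, 44, 60]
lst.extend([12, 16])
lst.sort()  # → [1, 12, 16, 44, 51, 52, 60]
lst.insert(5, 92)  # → [1, 12, 16, 44, 51, 92, 52, 60]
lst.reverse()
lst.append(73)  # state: [60, 52, 92, 51, 44, 16, 12, 1, 73]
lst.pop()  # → 73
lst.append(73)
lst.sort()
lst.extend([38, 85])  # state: [1, 12, 16, 44, 51, 52, 60, 73, 92, 38, 85]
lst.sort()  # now [1, 12, 16, 38, 44, 51, 52, 60, 73, 85, 92]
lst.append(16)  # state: [1, 12, 16, 38, 44, 51, 52, 60, 73, 85, 92, 16]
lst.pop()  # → 16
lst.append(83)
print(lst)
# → [1, 12, 16, 38, 44, 51, 52, 60, 73, 85, 92, 83]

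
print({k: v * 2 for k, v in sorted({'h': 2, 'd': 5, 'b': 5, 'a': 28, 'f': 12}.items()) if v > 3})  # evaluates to {'a': 56, 'b': 10, 'd': 10, 'f': 24}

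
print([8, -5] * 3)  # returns [8, -5, 8, -5, 8, -5]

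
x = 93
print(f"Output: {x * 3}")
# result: Output: 279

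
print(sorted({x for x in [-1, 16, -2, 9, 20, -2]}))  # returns [-2, -1, 9, 16, 20]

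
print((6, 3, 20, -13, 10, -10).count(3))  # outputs 1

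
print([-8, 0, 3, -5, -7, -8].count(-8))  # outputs 2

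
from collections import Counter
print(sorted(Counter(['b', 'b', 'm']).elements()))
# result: ['b', 'b', 'm']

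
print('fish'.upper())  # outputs FISH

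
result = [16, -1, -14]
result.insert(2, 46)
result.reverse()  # [-14, 46, -1, 16]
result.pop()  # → 16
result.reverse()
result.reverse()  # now [-14, 46, -1]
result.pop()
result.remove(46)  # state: [-14]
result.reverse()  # [-14]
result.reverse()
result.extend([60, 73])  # [-14, 60, 73]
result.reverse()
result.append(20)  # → [73, 60, -14, 20]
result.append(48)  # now [73, 60, -14, 20, 48]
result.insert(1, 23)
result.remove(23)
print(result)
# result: [73, 60, -14, 20, 48]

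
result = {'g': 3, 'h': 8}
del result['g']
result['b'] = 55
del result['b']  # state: {'h': 8}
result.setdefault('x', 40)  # 40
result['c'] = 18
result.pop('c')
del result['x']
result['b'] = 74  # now {'h': 8, 'b': 74}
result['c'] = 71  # {'h': 8, 'b': 74, 'c': 71}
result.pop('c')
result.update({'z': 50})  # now {'h': 8, 'b': 74, 'z': 50}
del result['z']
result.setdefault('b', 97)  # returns 74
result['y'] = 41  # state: {'h': 8, 'b': 74, 'y': 41}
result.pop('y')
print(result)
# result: {'h': 8, 'b': 74}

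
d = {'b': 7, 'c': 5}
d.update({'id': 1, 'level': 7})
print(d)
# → {'b': 7, 'c': 5, 'id': 1, 'level': 7}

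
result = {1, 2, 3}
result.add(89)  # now {1, 2, 3, 89}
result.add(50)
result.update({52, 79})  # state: {1, 2, 3, 50, 52, 79, 89}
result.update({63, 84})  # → {1, 2, 3, 50, 52, 63, 79, 84, 89}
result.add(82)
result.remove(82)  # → {1, 2, 3, 50, 52, 63, 79, 84, 89}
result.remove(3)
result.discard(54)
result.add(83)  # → {1, 2, 50, 52, 63, 79, 83, 84, 89}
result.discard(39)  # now {1, 2, 50, 52, 63, 79, 83, 84, 89}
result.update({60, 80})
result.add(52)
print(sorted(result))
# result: [1, 2, 50, 52, 60, 63, 79, 80, 83, 84, 89]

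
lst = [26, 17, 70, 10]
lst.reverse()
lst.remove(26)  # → [10, 70, 17]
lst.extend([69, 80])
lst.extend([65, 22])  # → [10, 70, 17, 69, 80, 65, 22]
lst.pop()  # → 22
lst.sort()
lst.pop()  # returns 80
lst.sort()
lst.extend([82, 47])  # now [10, 17, 65, 69, 70, 82, 47]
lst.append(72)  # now [10, 17, 65, 69, 70, 82, 47, 72]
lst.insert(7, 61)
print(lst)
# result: [10, 17, 65, 69, 70, 82, 47, 61, 72]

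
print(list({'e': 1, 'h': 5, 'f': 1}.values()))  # [1, 5, 1]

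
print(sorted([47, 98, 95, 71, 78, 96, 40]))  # [40, 47, 71, 78, 95, 96, 98]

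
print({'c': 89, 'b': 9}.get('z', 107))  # 107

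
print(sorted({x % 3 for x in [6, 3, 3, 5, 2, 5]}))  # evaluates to [0, 2]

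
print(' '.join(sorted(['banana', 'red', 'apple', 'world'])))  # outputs apple banana red world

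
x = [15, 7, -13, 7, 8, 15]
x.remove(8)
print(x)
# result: [15, 7, -13, 7, 15]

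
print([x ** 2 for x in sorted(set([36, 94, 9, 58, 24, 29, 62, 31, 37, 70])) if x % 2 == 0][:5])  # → [576, 1296, 3364, 3844, 4900]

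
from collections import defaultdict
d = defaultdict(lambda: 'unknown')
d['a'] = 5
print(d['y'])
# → unknown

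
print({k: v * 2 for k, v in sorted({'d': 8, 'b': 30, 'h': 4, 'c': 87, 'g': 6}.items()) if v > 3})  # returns {'b': 60, 'c': 174, 'd': 16, 'g': 12, 'h': 8}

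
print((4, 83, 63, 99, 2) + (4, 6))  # (4, 83, 63, 99, 2, 4, 6)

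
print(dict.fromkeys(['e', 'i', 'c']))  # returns {'e': None, 'i': None, 'c': None}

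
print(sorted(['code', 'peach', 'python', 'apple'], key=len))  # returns ['code', 'peach', 'apple', 'python']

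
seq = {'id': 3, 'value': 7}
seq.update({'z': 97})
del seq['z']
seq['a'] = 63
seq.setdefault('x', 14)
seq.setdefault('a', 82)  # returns 63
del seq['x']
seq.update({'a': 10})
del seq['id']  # {'value': 7, 'a': 10}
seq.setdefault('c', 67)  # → 67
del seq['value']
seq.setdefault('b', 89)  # 89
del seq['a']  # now {'c': 67, 'b': 89}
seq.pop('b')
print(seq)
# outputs {'c': 67}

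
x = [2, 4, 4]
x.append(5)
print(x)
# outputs [2, 4, 4, 5]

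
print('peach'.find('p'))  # 0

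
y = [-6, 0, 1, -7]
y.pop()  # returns -7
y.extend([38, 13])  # [-6, 0, 1, 38, 13]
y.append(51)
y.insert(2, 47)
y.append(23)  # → [-6, 0, 47, 1, 38, 13, 51, 23]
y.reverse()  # [23, 51, 13, 38, 1, 47, 0, -6]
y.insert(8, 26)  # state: [23, 51, 13, 38, 1, 47, 0, -6, 26]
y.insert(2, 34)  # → [23, 51, 34, 13, 38, 1, 47, 0, -6, 26]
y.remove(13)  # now [23, 51, 34, 38, 1, 47, 0, -6, 26]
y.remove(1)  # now [23, 51, 34, 38, 47, 0, -6, 26]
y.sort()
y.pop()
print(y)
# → [-6, 0, 23, 26, 34, 38, 47]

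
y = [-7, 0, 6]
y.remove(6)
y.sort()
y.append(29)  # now [-7, 0, 29]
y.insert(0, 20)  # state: [20, -7, 0, 29]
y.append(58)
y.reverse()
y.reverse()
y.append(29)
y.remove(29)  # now [20, -7, 0, 58, 29]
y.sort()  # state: [-7, 0, 20, 29, 58]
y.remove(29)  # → [-7, 0, 20, 58]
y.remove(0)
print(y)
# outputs [-7, 20, 58]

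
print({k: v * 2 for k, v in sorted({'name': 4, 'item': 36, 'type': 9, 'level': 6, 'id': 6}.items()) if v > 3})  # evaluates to {'id': 12, 'item': 72, 'level': 12, 'name': 8, 'type': 18}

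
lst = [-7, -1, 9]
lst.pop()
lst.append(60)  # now [-7, -1, 60]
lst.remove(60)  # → [-7, -1]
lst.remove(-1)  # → [-7]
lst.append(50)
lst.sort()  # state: [-7, 50]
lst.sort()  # [-7, 50]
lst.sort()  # [-7, 50]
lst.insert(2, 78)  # [-7, 50, 78]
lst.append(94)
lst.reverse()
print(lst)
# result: [94, 78, 50, -7]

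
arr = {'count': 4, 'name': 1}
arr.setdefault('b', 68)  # 68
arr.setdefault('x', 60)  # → 60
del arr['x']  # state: {'count': 4, 'name': 1, 'b': 68}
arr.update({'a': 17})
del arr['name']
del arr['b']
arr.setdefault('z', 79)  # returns 79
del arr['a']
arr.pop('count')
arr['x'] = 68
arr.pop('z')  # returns 79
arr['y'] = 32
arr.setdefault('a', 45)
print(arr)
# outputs {'x': 68, 'y': 32, 'a': 45}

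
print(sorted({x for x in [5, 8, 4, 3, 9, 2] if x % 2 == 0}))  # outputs [2, 4, 8]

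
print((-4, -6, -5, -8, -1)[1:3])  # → (-6, -5)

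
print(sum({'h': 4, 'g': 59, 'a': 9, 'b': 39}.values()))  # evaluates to 111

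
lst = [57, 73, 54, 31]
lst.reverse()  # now [31, 54, 73, 57]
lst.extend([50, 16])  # [31, 54, 73, 57, 50, 16]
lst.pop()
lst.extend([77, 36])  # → [31, 54, 73, 57, 50, 77, 36]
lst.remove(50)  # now [31, 54, 73, 57, 77, 36]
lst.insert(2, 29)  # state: [31, 54, 29, 73, 57, 77, 36]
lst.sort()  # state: [29, 31, 36, 54, 57, 73, 77]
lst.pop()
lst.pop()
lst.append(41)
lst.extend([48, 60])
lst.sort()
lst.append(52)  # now [29, 31, 36, 41, 48, 54, 57, 60, 52]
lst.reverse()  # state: [52, 60, 57, 54, 48, 41, 36, 31, 29]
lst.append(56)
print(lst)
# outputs [52, 60, 57, 54, 48, 41, 36, 31, 29, 56]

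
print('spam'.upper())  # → SPAM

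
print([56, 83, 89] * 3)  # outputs [56, 83, 89, 56, 83, 89, 56, 83, 89]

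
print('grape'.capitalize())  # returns Grape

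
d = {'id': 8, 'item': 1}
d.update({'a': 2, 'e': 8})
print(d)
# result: {'id': 8, 'item': 1, 'a': 2, 'e': 8}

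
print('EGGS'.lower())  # eggs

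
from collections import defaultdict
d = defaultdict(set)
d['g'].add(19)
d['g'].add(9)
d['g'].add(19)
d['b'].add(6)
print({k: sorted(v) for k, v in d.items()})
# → {'g': [9, 19], 'b': [6]}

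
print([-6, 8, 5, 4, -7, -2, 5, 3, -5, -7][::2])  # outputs [-6, 5, -7, 5, -5]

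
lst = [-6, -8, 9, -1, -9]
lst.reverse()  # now [-9, -1, 9, -8, -6]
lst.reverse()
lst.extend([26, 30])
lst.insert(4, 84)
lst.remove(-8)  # [-6, 9, -1, 84, -9, 26, 30]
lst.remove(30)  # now [-6, 9, -1, 84, -9, 26]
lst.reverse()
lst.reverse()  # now [-6, 9, -1, 84, -9, 26]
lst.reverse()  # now [26, -9, 84, -1, 9, -6]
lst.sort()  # [-9, -6, -1, 9, 26, 84]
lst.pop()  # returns 84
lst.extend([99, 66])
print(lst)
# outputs [-9, -6, -1, 9, 26, 99, 66]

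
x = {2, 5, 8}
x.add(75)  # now {2, 5, 8, 75}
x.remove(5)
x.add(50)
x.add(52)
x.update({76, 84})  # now {2, 8, 50, 52, 75, 76, 84}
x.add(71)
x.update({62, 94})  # {2, 8, 50, 52, 62, 71, 75, 76, 84, 94}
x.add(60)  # {2, 8, 50, 52, 60, 62, 71, 75, 76, 84, 94}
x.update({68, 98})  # {2, 8, 50, 52, 60, 62, 68, 71, 75, 76, 84, 94, 98}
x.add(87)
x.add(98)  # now {2, 8, 50, 52, 60, 62, 68, 71, 75, 76, 84, 87, 94, 98}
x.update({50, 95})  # {2, 8, 50, 52, 60, 62, 68, 71, 75, 76, 84, 87, 94, 95, 98}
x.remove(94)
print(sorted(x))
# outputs [2, 8, 50, 52, 60, 62, 68, 71, 75, 76, 84, 87, 95, 98]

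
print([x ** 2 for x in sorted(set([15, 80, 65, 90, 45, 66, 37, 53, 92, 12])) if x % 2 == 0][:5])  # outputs [144, 4356, 6400, 8100, 8464]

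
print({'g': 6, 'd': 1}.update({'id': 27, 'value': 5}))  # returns None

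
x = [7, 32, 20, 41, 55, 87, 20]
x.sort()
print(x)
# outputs [7, 20, 20, 32, 41, 55, 87]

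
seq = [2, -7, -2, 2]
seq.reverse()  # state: [2, -2, -7, 2]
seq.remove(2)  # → [-2, -7, 2]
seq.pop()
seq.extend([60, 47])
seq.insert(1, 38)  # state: [-2, 38, -7, 60, 47]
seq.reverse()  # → [47, 60, -7, 38, -2]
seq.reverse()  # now [-2, 38, -7, 60, 47]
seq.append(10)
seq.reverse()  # [10, 47, 60, -7, 38, -2]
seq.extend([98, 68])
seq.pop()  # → 68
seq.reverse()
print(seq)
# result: [98, -2, 38, -7, 60, 47, 10]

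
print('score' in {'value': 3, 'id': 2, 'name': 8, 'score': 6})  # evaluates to True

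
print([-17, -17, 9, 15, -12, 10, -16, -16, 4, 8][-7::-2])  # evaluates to [15, -17]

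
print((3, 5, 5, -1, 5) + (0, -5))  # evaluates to (3, 5, 5, -1, 5, 0, -5)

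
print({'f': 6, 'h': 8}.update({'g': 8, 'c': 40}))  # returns None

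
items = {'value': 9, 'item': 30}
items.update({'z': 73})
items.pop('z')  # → 73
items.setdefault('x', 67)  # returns 67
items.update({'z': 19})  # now {'value': 9, 'item': 30, 'x': 67, 'z': 19}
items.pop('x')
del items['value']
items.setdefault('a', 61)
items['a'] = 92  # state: {'item': 30, 'z': 19, 'a': 92}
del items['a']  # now {'item': 30, 'z': 19}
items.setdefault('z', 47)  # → 19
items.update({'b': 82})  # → {'item': 30, 'z': 19, 'b': 82}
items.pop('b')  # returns 82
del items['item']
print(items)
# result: {'z': 19}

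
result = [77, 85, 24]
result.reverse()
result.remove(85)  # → [24, 77]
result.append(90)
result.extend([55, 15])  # [24, 77, 90, 55, 15]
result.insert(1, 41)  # [24, 41, 77, 90, 55, 15]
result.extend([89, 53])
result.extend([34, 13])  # [24, 41, 77, 90, 55, 15, 89, 53, 34, 13]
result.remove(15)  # [24, 41, 77, 90, 55, 89, 53, 34, 13]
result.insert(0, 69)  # [69, 24, 41, 77, 90, 55, 89, 53, 34, 13]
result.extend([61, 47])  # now [69, 24, 41, 77, 90, 55, 89, 53, 34, 13, 61, 47]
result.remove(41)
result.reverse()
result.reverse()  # [69, 24, 77, 90, 55, 89, 53, 34, 13, 61, 47]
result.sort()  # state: [13, 24, 34, 47, 53, 55, 61, 69, 77, 89, 90]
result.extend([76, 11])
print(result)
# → [13, 24, 34, 47, 53, 55, 61, 69, 77, 89, 90, 76, 11]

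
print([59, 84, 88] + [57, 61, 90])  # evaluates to [59, 84, 88, 57, 61, 90]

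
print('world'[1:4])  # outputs orl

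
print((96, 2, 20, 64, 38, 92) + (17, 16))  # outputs (96, 2, 20, 64, 38, 92, 17, 16)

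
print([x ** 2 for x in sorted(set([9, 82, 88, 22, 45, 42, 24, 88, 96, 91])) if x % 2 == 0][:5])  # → [484, 576, 1764, 6724, 7744]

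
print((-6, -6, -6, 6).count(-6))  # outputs 3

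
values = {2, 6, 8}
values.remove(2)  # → {6, 8}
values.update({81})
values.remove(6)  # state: {8, 81}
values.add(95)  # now {8, 81, 95}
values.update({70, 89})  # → {8, 70, 81, 89, 95}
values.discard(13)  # {8, 70, 81, 89, 95}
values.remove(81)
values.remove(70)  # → {8, 89, 95}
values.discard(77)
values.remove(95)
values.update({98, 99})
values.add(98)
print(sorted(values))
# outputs [8, 89, 98, 99]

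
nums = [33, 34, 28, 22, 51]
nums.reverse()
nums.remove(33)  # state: [51, 22, 28, 34]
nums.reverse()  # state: [34, 28, 22, 51]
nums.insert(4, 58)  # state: [34, 28, 22, 51, 58]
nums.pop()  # 58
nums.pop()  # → 51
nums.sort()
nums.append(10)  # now [22, 28, 34, 10]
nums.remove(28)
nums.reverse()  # [10, 34, 22]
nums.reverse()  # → [22, 34, 10]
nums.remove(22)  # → [34, 10]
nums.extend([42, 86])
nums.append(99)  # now [34, 10, 42, 86, 99]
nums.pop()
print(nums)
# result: [34, 10, 42, 86]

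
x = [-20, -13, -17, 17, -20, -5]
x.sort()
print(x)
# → [-20, -20, -17, -13, -5, 17]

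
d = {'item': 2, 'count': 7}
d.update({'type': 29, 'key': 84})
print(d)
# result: {'item': 2, 'count': 7, 'type': 29, 'key': 84}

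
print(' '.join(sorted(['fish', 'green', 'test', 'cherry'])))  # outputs cherry fish green test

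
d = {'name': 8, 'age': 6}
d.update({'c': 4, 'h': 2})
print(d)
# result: {'name': 8, 'age': 6, 'c': 4, 'h': 2}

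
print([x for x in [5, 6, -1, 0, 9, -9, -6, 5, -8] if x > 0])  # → [5, 6, 9, 5]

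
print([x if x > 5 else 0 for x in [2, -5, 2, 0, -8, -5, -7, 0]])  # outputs [0, 0, 0, 0, 0, 0, 0, 0]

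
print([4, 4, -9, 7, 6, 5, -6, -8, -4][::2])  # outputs [4, -9, 6, -6, -4]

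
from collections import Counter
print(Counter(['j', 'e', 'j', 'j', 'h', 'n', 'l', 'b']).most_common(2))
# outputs [('j', 3), ('e', 1)]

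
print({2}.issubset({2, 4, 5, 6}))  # True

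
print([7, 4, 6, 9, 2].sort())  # None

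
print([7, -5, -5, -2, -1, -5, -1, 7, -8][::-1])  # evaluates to [-8, 7, -1, -5, -1, -2, -5, -5, 7]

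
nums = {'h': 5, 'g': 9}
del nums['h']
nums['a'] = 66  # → {'g': 9, 'a': 66}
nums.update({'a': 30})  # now {'g': 9, 'a': 30}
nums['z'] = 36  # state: {'g': 9, 'a': 30, 'z': 36}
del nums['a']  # {'g': 9, 'z': 36}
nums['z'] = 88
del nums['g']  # {'z': 88}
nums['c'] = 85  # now {'z': 88, 'c': 85}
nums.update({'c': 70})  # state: {'z': 88, 'c': 70}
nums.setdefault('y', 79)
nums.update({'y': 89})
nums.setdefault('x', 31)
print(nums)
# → {'z': 88, 'c': 70, 'y': 89, 'x': 31}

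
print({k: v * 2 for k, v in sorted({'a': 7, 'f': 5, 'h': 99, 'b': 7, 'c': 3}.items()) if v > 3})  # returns {'a': 14, 'b': 14, 'f': 10, 'h': 198}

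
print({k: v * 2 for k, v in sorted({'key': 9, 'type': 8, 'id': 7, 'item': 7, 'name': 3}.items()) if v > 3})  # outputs {'id': 14, 'item': 14, 'key': 18, 'type': 16}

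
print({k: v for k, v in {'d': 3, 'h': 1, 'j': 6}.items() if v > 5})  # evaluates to {'j': 6}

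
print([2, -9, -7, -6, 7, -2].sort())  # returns None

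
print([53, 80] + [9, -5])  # [53, 80, 9, -5]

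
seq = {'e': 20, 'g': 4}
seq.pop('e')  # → 20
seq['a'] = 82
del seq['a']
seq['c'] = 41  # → {'g': 4, 'c': 41}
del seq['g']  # {'c': 41}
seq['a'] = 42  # {'c': 41, 'a': 42}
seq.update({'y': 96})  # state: {'c': 41, 'a': 42, 'y': 96}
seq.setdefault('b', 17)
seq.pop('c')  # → 41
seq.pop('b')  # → 17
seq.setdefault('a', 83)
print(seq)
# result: {'a': 42, 'y': 96}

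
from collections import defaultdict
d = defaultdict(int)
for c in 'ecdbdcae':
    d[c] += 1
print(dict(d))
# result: {'e': 2, 'c': 2, 'd': 2, 'b': 1, 'a': 1}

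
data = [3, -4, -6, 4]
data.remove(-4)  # [3, -6, 4]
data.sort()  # [-6, 3, 4]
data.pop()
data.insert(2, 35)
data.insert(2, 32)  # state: [-6, 3, 32, 35]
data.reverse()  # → [35, 32, 3, -6]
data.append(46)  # [35, 32, 3, -6, 46]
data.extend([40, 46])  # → [35, 32, 3, -6, 46, 40, 46]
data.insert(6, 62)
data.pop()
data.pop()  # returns 62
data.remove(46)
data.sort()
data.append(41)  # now [-6, 3, 32, 35, 40, 41]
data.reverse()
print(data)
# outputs [41, 40, 35, 32, 3, -6]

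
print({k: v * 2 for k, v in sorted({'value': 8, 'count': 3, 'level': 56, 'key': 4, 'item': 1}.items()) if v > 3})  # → {'key': 8, 'level': 112, 'value': 16}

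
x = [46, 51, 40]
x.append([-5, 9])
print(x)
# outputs [46, 51, 40, [-5, 9]]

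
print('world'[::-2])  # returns drw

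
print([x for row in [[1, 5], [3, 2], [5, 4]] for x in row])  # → [1, 5, 3, 2, 5, 4]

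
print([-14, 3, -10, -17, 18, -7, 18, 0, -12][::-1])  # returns [-12, 0, 18, -7, 18, -17, -10, 3, -14]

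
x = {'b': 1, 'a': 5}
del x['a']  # {'b': 1}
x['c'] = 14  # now {'b': 1, 'c': 14}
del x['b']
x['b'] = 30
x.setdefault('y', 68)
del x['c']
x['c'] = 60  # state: {'b': 30, 'y': 68, 'c': 60}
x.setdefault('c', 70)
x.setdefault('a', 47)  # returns 47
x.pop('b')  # 30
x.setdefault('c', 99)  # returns 60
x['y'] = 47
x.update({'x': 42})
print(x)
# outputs {'y': 47, 'c': 60, 'a': 47, 'x': 42}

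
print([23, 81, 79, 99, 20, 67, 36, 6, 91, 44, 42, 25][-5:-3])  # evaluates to [6, 91]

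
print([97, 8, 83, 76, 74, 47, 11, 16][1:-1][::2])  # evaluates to [8, 76, 47]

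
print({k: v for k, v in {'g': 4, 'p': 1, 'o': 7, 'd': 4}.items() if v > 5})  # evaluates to {'o': 7}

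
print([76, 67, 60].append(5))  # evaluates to None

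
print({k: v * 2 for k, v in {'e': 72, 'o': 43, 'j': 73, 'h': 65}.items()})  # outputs {'e': 144, 'o': 86, 'j': 146, 'h': 130}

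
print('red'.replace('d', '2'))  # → re2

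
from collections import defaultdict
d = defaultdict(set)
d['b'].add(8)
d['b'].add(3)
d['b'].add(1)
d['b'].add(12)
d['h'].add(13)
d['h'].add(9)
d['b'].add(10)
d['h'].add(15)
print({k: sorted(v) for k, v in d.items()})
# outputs {'b': [1, 3, 8, 10, 12], 'h': [9, 13, 15]}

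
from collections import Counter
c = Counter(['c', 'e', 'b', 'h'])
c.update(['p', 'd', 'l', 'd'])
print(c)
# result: Counter({'d': 2, 'c': 1, 'e': 1, 'b': 1, 'h': 1, 'p': 1, 'l': 1})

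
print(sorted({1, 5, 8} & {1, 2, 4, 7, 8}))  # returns [1, 8]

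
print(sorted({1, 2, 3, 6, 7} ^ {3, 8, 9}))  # [1, 2, 6, 7, 8, 9]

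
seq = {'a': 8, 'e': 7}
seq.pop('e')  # 7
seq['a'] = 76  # {'a': 76}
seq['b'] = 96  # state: {'a': 76, 'b': 96}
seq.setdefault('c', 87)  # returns 87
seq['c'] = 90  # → {'a': 76, 'b': 96, 'c': 90}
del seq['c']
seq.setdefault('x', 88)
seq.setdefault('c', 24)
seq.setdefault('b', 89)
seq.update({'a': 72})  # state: {'a': 72, 'b': 96, 'x': 88, 'c': 24}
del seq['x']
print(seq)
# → {'a': 72, 'b': 96, 'c': 24}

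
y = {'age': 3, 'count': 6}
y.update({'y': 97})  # {'age': 3, 'count': 6, 'y': 97}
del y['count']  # {'age': 3, 'y': 97}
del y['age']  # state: {'y': 97}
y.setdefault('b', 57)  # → 57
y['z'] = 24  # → {'y': 97, 'b': 57, 'z': 24}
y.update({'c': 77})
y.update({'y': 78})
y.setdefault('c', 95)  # 77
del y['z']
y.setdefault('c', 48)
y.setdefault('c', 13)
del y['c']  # {'y': 78, 'b': 57}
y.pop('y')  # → 78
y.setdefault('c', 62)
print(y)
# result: {'b': 57, 'c': 62}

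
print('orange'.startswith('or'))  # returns True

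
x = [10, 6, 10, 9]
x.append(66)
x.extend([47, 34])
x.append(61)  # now [10, 6, 10, 9, 66, 47, 34, 61]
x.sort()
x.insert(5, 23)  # [6, 9, 10, 10, 34, 23, 47, 61, 66]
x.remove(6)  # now [9, 10, 10, 34, 23, 47, 61, 66]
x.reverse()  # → [66, 61, 47, 23, 34, 10, 10, 9]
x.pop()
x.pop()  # 10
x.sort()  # [10, 23, 34, 47, 61, 66]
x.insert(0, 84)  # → [84, 10, 23, 34, 47, 61, 66]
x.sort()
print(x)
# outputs [10, 23, 34, 47, 61, 66, 84]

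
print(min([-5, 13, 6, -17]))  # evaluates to -17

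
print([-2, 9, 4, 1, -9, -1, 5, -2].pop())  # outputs -2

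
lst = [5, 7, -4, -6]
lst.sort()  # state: [-6, -4, 5, 7]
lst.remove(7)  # [-6, -4, 5]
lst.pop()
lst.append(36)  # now [-6, -4, 36]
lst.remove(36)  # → [-6, -4]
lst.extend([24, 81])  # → [-6, -4, 24, 81]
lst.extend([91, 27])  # [-6, -4, 24, 81, 91, 27]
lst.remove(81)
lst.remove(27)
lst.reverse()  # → [91, 24, -4, -6]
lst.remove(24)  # [91, -4, -6]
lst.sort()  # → [-6, -4, 91]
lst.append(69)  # [-6, -4, 91, 69]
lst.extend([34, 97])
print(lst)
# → [-6, -4, 91, 69, 34, 97]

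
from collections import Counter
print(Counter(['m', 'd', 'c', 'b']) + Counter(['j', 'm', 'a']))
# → Counter({'m': 2, 'd': 1, 'c': 1, 'b': 1, 'j': 1, 'a': 1})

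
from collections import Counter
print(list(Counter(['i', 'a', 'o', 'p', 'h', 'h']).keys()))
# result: ['i', 'a', 'o', 'p', 'h']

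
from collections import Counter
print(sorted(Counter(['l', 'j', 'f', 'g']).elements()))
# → ['f', 'g', 'j', 'l']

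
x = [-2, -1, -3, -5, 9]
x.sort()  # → [-5, -3, -2, -1, 9]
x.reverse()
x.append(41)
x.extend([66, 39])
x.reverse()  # [39, 66, 41, -5, -3, -2, -1, 9]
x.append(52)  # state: [39, 66, 41, -5, -3, -2, -1, 9, 52]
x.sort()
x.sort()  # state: [-5, -3, -2, -1, 9, 39, 41, 52, 66]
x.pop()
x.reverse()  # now [52, 41, 39, 9, -1, -2, -3, -5]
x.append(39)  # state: [52, 41, 39, 9, -1, -2, -3, -5, 39]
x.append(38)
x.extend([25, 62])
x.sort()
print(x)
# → [-5, -3, -2, -1, 9, 25, 38, 39, 39, 41, 52, 62]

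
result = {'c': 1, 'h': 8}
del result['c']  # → {'h': 8}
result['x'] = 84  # {'h': 8, 'x': 84}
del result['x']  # {'h': 8}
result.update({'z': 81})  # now {'h': 8, 'z': 81}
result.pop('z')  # 81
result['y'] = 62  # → {'h': 8, 'y': 62}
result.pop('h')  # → 8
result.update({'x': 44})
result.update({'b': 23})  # {'y': 62, 'x': 44, 'b': 23}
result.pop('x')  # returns 44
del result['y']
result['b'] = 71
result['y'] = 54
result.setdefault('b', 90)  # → 71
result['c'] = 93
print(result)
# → {'b': 71, 'y': 54, 'c': 93}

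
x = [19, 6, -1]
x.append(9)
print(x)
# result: [19, 6, -1, 9]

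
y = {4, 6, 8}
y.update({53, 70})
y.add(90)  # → {4, 6, 8, 53, 70, 90}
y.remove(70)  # {4, 6, 8, 53, 90}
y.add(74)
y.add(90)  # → {4, 6, 8, 53, 74, 90}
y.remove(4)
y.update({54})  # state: {6, 8, 53, 54, 74, 90}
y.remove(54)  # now {6, 8, 53, 74, 90}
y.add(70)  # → {6, 8, 53, 70, 74, 90}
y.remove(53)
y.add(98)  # {6, 8, 70, 74, 90, 98}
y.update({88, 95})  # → {6, 8, 70, 74, 88, 90, 95, 98}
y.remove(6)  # {8, 70, 74, 88, 90, 95, 98}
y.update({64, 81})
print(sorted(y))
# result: [8, 64, 70, 74, 81, 88, 90, 95, 98]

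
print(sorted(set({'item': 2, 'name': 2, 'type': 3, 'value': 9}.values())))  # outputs [2, 3, 9]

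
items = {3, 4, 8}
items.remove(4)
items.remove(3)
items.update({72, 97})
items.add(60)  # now {8, 60, 72, 97}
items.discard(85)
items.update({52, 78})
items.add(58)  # {8, 52, 58, 60, 72, 78, 97}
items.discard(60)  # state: {8, 52, 58, 72, 78, 97}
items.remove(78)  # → {8, 52, 58, 72, 97}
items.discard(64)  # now {8, 52, 58, 72, 97}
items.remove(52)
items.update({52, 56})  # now {8, 52, 56, 58, 72, 97}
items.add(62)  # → {8, 52, 56, 58, 62, 72, 97}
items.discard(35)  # {8, 52, 56, 58, 62, 72, 97}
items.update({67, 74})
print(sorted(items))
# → [8, 52, 56, 58, 62, 67, 72, 74, 97]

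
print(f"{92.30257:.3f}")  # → 92.303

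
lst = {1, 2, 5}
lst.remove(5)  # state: {1, 2}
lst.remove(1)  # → {2}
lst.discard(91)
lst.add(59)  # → {2, 59}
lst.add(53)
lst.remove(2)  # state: {53, 59}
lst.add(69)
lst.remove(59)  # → {53, 69}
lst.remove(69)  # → {53}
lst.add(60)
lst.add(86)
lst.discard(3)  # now {53, 60, 86}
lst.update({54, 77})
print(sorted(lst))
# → [53, 54, 60, 77, 86]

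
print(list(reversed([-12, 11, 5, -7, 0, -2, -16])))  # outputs [-16, -2, 0, -7, 5, 11, -12]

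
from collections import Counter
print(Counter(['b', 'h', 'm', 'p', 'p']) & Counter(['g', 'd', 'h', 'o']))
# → Counter({'h': 1})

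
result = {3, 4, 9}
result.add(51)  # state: {3, 4, 9, 51}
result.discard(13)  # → {3, 4, 9, 51}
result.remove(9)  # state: {3, 4, 51}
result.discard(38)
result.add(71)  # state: {3, 4, 51, 71}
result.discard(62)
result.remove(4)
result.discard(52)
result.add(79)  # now {3, 51, 71, 79}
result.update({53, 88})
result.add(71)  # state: {3, 51, 53, 71, 79, 88}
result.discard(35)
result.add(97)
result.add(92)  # {3, 51, 53, 71, 79, 88, 92, 97}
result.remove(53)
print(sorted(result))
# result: [3, 51, 71, 79, 88, 92, 97]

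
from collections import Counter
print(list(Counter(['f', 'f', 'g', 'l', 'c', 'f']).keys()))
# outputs ['f', 'g', 'l', 'c']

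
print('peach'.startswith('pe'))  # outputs True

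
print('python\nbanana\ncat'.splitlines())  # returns ['python', 'banana', 'cat']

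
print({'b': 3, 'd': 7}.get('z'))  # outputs None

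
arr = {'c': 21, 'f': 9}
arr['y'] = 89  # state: {'c': 21, 'f': 9, 'y': 89}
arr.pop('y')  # 89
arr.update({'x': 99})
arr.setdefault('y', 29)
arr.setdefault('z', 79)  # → 79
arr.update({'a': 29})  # {'c': 21, 'f': 9, 'x': 99, 'y': 29, 'z': 79, 'a': 29}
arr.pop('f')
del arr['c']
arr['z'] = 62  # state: {'x': 99, 'y': 29, 'z': 62, 'a': 29}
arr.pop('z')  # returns 62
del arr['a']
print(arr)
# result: {'x': 99, 'y': 29}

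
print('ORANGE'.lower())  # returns orange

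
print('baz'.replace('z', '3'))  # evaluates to ba3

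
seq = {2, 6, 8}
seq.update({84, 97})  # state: {2, 6, 8, 84, 97}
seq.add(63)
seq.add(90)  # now {2, 6, 8, 63, 84, 90, 97}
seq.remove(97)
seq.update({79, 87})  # {2, 6, 8, 63, 79, 84, 87, 90}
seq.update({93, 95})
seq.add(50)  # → {2, 6, 8, 50, 63, 79, 84, 87, 90, 93, 95}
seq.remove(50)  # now {2, 6, 8, 63, 79, 84, 87, 90, 93, 95}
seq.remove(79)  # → {2, 6, 8, 63, 84, 87, 90, 93, 95}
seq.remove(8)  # {2, 6, 63, 84, 87, 90, 93, 95}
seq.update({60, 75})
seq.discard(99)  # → {2, 6, 60, 63, 75, 84, 87, 90, 93, 95}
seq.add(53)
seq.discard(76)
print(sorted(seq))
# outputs [2, 6, 53, 60, 63, 75, 84, 87, 90, 93, 95]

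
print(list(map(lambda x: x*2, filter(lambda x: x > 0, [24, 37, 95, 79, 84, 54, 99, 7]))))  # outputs [48, 74, 190, 158, 168, 108, 198, 14]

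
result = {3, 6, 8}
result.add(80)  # {3, 6, 8, 80}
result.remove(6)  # {3, 8, 80}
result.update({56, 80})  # {3, 8, 56, 80}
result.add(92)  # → {3, 8, 56, 80, 92}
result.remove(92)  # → {3, 8, 56, 80}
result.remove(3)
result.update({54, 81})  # {8, 54, 56, 80, 81}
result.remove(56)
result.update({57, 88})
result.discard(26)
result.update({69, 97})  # {8, 54, 57, 69, 80, 81, 88, 97}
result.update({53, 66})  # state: {8, 53, 54, 57, 66, 69, 80, 81, 88, 97}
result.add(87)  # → {8, 53, 54, 57, 66, 69, 80, 81, 87, 88, 97}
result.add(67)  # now {8, 53, 54, 57, 66, 67, 69, 80, 81, 87, 88, 97}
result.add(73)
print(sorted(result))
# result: [8, 53, 54, 57, 66, 67, 69, 73, 80, 81, 87, 88, 97]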